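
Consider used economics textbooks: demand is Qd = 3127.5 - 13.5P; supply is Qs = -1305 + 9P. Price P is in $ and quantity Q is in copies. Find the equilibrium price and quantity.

P* = 197, Q* = 468

Set Qd = Qs: 3127.5 - 13.5P = -1305 + 9P, so 4432.5 = 22.5P and P* = 197.
Plugging P* into demand: Q* = 3127.5 - 13.5(197) = 468.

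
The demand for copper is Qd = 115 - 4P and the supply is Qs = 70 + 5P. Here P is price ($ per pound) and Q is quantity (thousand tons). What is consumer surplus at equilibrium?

Consumer surplus = 1128.125

Set Qd = Qs: 115 - 4P = 70 + 5P, so 45 = 9P and P* = 5.
Plugging P* into demand: Q* = 115 - 4(5) = 95.
Demand choke price (Qd = 0): P = 115/4 = 28.75. Consumer surplus = ½ × (28.75 - 5) × 95 = 1128.125.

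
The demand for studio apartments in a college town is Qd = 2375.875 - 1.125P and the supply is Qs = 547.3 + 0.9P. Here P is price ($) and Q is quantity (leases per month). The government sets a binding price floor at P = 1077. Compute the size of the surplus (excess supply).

At P = 1077: Qd = 1164.25 and Qs = 1516.6.
Surplus = Qs - Qd = 1516.6 - 1164.25 = 352.35.

Surplus = 352.35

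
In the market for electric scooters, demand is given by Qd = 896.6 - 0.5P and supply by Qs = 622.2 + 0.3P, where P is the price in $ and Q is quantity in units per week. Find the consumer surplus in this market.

Equating demand and supply, 896.6 - 0.5P = 622.2 + 0.3P gives 0.8P = 274.4, so P* = 343.
Then Q* = 896.6 - 0.5(343) = 725.1.
Demand choke price (Qd = 0): P = 896.6/0.5 = 1793.2. Consumer surplus = ½ × (1793.2 - 343) × 725.1 = 525770.01.

Consumer surplus = 525770.01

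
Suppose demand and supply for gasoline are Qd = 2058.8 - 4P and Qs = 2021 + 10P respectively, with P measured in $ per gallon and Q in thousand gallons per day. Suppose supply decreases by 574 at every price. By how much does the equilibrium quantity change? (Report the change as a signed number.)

At equilibrium Qd = Qs, so 2058.8 - 4P = 2021 + 10P; collecting terms, 37.8 = 14P and P* = 2.7.
Substitute back: Q* = 2058.8 - 4(2.7) = 2048.
After the shift, supply is Qs = 1447 + 10P.
New equilibrium: 611.8 = 14P, so P = 43.7 and Q = 1884.
ΔQ = 1884 - 2048 = -164.

ΔQ = -164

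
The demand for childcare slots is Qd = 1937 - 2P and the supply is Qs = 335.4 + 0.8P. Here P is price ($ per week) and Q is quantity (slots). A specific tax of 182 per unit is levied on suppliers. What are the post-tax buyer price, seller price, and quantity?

P_b = 624, P_s = 442, Q = 689

With a tax of 182 on suppliers, they supply based on the net price P_s = P_b - 182, so Qs = 189.8 + 0.8P_b.
Set Qd = Qs: 1937 - 2P_b = 189.8 + 0.8P_b, so 1747.2 = 2.8P_b and P_b = 624.
Then P_s = 624 - 182 = 442 and Q = 1937 - 2(624) = 689.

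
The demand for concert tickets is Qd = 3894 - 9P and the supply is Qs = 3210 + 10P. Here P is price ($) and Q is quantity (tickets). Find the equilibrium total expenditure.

Set Qd = Qs: 3894 - 9P = 3210 + 10P, so 684 = 19P and P* = 36.
Plugging P* into demand: Q* = 3894 - 9(36) = 3570.
Total expenditure = P* × Q* = 36 × 3570 = 128520.

Total expenditure = 128520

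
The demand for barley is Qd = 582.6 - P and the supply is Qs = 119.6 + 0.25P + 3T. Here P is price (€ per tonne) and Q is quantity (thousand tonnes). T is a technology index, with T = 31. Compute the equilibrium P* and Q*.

With T = 31, supply is Qs = 212.6 + 0.25P.
The market clears where 582.6 - P = 212.6 + 0.25P. Rearranging, 1.25P = 370, hence P* = 296.
From the demand curve, Q* = 582.6 - 296 = 286.6.

P* = 296, Q* = 286.6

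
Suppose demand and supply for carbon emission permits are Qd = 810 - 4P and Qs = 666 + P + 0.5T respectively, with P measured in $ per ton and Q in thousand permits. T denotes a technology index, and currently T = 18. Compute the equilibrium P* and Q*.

With T = 18, supply is Qs = 675 + P.
At equilibrium Qd = Qs, so 810 - 4P = 675 + P; collecting terms, 135 = 5P and P* = 27.
Plugging P* into demand: Q* = 810 - 4(27) = 702.

P* = 27, Q* = 702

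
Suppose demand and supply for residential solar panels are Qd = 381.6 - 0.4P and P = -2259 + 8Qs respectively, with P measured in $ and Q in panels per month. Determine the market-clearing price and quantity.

P* = 189, Q* = 306

Inverting to quantity form: Qs = 282.375 + 0.125P.
Set Qd = Qs: 381.6 - 0.4P = 282.375 + 0.125P, so 99.225 = 0.525P and P* = 189.
Substitute back: Q* = 381.6 - 0.4(189) = 306.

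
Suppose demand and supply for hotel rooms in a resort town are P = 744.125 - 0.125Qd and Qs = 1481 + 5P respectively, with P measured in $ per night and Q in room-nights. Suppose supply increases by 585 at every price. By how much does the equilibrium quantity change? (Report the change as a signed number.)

Solving each curve for Q: Qd = 5953 - 8P.
Set Qd = Qs: 5953 - 8P = 1481 + 5P, so 4472 = 13P and P* = 344.
From the demand curve, Q* = 5953 - 8(344) = 3201.
After the shift, supply is Qs = 2066 + 5P.
Re-solving, 13P = 3887 gives P = 299 and Q = 3561.
ΔQ = 3561 - 3201 = 360.

ΔQ = 360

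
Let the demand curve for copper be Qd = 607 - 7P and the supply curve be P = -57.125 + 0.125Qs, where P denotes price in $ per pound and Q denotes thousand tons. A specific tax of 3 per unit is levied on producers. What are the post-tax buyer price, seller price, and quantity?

P_b = 11.6, P_s = 8.6, Q = 525.8

Inverting to quantity form: Qs = 457 + 8P.
With a tax of 3 on producers, they supply based on the net price P_s = P_b - 3, so Qs = 433 + 8P_b.
Equate demand and the shifted supply: 607 - 7P_b = 433 + 8P_b, giving 15P_b = 174, so P_b = 11.6.
So P_s = 8.6 and the quantity traded is Q = 607 - 7(11.6) = 525.8.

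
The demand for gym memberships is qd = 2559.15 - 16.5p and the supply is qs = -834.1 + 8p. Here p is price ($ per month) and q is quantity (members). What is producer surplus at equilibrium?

Equating demand and supply, 2559.15 - 16.5p = -834.1 + 8p gives 24.5p = 3393.25, so p* = 138.5.
Substitute back: q* = 2559.15 - 16.5(138.5) = 273.9.
Supply choke price (qs = 0): p = 104.2625. Producer surplus = ½ × (138.5 - 104.2625) × 273.9 = 4688.825625.

Producer surplus = 4688.825625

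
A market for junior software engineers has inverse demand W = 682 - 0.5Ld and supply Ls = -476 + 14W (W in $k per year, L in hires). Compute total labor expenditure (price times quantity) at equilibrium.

Total labor expenditure = 130410

In direct form, Ld = 1364 - 2W.
At equilibrium Ld = Ls, so 1364 - 2W = -476 + 14W; collecting terms, 1840 = 16W and W* = 115.
Then L* = 1364 - 2(115) = 1134.
Total labor expenditure = W* × L* = 115 × 1134 = 130410.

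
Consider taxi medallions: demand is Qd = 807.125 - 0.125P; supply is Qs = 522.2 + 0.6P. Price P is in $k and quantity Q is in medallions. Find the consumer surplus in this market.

Equating demand and supply, 807.125 - 0.125P = 522.2 + 0.6P gives 0.725P = 284.925, so P* = 393.
Plugging P* into demand: Q* = 807.125 - 0.125(393) = 758.
Demand choke price (Qd = 0): P = 807.125/0.125 = 6457. Consumer surplus = ½ × (6457 - 393) × 758 = 2298256.

Consumer surplus = 2298256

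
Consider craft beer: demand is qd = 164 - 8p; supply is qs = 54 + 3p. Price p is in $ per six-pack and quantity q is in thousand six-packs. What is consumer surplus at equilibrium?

Consumer surplus = 441

Equating demand and supply, 164 - 8p = 54 + 3p gives 11p = 110, so p* = 10.
From the demand curve, q* = 164 - 8(10) = 84.
Demand choke price (qd = 0): p = 164/8 = 20.5. Consumer surplus = ½ × (20.5 - 10) × 84 = 441.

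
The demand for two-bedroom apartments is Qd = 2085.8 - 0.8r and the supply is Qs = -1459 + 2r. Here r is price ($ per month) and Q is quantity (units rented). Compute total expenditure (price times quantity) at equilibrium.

At equilibrium Qd = Qs, so 2085.8 - 0.8r = -1459 + 2r; collecting terms, 3544.8 = 2.8r and r* = 1266.
Then Q* = 2085.8 - 0.8(1266) = 1073.
Total expenditure = r* × Q* = 1266 × 1073 = 1358418.

Total expenditure = 1358418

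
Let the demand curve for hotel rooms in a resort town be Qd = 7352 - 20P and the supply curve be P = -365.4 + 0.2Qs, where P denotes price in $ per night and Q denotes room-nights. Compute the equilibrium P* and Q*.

P* = 221, Q* = 2932

In direct form, Qs = 1827 + 5P.
At equilibrium Qd = Qs, so 7352 - 20P = 1827 + 5P; collecting terms, 5525 = 25P and P* = 221.
Then Q* = 7352 - 20(221) = 2932.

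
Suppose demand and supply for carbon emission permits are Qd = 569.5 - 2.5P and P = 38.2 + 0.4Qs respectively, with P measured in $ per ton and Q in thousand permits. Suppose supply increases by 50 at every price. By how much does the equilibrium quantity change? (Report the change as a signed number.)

Solving each curve for Q: Qs = -95.5 + 2.5P.
Equating demand and supply, 569.5 - 2.5P = -95.5 + 2.5P gives 5P = 665, so P* = 133.
Plugging P* into demand: Q* = 569.5 - 2.5(133) = 237.
After the shift, supply is Qs = -45.5 + 2.5P.
Re-solving, 5P = 615 gives P = 123 and Q = 262.
ΔQ = 262 - 237 = 25.

ΔQ = 25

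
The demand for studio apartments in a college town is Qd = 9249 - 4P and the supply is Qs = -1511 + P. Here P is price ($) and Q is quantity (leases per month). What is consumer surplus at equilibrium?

At equilibrium Qd = Qs, so 9249 - 4P = -1511 + P; collecting terms, 10760 = 5P and P* = 2152.
Plugging P* into demand: Q* = 9249 - 4(2152) = 641.
Demand choke price (Qd = 0): P = 9249/4 = 2312.25. Consumer surplus = ½ × (2312.25 - 2152) × 641 = 51360.125.

Consumer surplus = 51360.125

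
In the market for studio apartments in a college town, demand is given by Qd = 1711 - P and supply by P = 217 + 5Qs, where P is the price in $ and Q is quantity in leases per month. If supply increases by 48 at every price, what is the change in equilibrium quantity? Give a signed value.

Solving each curve for Q: Qs = -43.4 + 0.2P.
Set Qd = Qs: 1711 - P = -43.4 + 0.2P, so 1754.4 = 1.2P and P* = 1462.
Then Q* = 1711 - 1462 = 249.
After the shift, supply is Qs = 4.6 + 0.2P.
New equilibrium: 1706.4 = 1.2P, so P = 1422 and Q = 289.
ΔQ = 289 - 249 = 40.

ΔQ = 40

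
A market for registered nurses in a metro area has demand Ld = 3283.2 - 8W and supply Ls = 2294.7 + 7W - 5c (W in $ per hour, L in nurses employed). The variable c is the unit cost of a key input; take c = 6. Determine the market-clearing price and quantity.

With c = 6, supply is Ls = 2264.7 + 7W.
Equating demand and supply, 3283.2 - 8W = 2264.7 + 7W gives 15W = 1018.5, so W* = 67.9.
Substitute back: L* = 3283.2 - 8(67.9) = 2740.

W* = 67.9, L* = 2740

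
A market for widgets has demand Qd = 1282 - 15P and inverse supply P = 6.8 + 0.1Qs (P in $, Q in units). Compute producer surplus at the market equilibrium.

In direct form, Qs = -68 + 10P.
Equating demand and supply, 1282 - 15P = -68 + 10P gives 25P = 1350, so P* = 54.
From the demand curve, Q* = 1282 - 15(54) = 472.
Supply choke price (Qs = 0): P = 6.8. Producer surplus = ½ × (54 - 6.8) × 472 = 11139.2.

Producer surplus = 11139.2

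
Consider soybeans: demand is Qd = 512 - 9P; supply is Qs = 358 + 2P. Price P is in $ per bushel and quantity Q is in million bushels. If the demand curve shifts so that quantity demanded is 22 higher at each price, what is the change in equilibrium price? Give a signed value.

Set Qd = Qs: 512 - 9P = 358 + 2P, so 154 = 11P and P* = 14.
Plugging P* into demand: Q* = 512 - 9(14) = 386.
After the shift, demand is Qd = 534 - 9P.
The new intersection has 176 = 11P, i.e. P = 16, Q = 390.
ΔP = 16 - 14 = 2.

ΔP = 2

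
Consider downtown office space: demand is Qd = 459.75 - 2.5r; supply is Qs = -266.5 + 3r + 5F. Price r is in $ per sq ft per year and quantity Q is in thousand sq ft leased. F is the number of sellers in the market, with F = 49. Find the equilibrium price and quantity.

r* = 87.5, Q* = 241

With F = 49, supply is Qs = -21.5 + 3r.
The market clears where 459.75 - 2.5r = -21.5 + 3r. Rearranging, 5.5r = 481.25, hence r* = 87.5.
Substitute back: Q* = 459.75 - 2.5(87.5) = 241.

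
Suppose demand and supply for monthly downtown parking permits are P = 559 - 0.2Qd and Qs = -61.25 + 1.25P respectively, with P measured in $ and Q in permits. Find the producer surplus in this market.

In direct form, Qd = 2795 - 5P.
Equating demand and supply, 2795 - 5P = -61.25 + 1.25P gives 6.25P = 2856.25, so P* = 457.
Then Q* = 2795 - 5(457) = 510.
Supply choke price (Qs = 0): P = 49. Producer surplus = ½ × (457 - 49) × 510 = 104040.

Producer surplus = 104040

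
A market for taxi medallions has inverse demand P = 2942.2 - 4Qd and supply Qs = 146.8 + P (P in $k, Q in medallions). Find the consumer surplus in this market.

In direct form, Qd = 735.55 - 0.25P.
The market clears where 735.55 - 0.25P = 146.8 + P. Rearranging, 1.25P = 588.75, hence P* = 471.
From the demand curve, Q* = 735.55 - 0.25(471) = 617.8.
Demand choke price (Qd = 0): P = 735.55/0.25 = 2942.2. Consumer surplus = ½ × (2942.2 - 471) × 617.8 = 763353.68.

Consumer surplus = 763353.68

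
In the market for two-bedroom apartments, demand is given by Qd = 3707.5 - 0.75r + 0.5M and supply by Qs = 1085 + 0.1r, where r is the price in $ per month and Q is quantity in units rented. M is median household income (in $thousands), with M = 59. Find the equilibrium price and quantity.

With M = 59, demand is Qd = 3737 - 0.75r.
At equilibrium Qd = Qs, so 3737 - 0.75r = 1085 + 0.1r; collecting terms, 2652 = 0.85r and r* = 3120.
Plugging r* into demand: Q* = 3737 - 0.75(3120) = 1397.

r* = 3120, Q* = 1397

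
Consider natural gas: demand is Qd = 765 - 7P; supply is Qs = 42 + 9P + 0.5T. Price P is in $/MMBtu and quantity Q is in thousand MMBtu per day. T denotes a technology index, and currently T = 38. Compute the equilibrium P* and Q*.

With T = 38, supply is Qs = 61 + 9P.
Equating demand and supply, 765 - 7P = 61 + 9P gives 16P = 704, so P* = 44.
From the demand curve, Q* = 765 - 7(44) = 457.

P* = 44, Q* = 457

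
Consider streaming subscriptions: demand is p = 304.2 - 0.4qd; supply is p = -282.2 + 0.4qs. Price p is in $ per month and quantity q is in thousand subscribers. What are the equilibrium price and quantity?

p* = 11, q* = 733

Inverting to quantity form: qd = 760.5 - 2.5p and qs = 705.5 + 2.5p.
Equating demand and supply, 760.5 - 2.5p = 705.5 + 2.5p gives 5p = 55, so p* = 11.
Plugging p* into demand: q* = 760.5 - 2.5(11) = 733.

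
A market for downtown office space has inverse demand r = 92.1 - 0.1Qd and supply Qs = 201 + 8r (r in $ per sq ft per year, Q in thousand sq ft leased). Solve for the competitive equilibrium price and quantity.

r* = 40, Q* = 521

In direct form, Qd = 921 - 10r.
Set Qd = Qs: 921 - 10r = 201 + 8r, so 720 = 18r and r* = 40.
From the demand curve, Q* = 921 - 10(40) = 521.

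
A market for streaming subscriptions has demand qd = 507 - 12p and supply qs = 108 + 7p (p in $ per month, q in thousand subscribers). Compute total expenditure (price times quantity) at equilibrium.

Total expenditure = 5355

The market clears where 507 - 12p = 108 + 7p. Rearranging, 19p = 399, hence p* = 21.
Then q* = 507 - 12(21) = 255.
Total expenditure = p* × q* = 21 × 255 = 5355.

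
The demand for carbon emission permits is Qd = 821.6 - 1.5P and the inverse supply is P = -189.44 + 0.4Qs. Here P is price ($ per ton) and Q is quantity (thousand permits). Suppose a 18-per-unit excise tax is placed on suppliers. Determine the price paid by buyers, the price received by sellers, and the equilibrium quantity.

Inverting to quantity form: Qs = 473.6 + 2.5P.
The tax drives a wedge P_b - P_s = 18. Substituting P_s = P_b - 18 into supply: Qs = 428.6 + 2.5P_b.
Set Qd = Qs: 821.6 - 1.5P_b = 428.6 + 2.5P_b, so 393 = 4P_b and P_b = 98.25.
Then P_s = 98.25 - 18 = 80.25 and Q = 821.6 - 1.5(98.25) = 674.225.

P_b = 98.25, P_s = 80.25, Q = 674.225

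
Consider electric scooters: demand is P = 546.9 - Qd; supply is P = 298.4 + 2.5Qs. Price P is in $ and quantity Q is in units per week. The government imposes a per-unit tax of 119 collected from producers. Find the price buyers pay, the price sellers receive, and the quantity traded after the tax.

P_b = 509.9, P_s = 390.9, Q = 37

Inverting to quantity form: Qd = 546.9 - P and Qs = -119.36 + 0.4P.
The tax drives a wedge P_b - P_s = 119. Substituting P_s = P_b - 119 into supply: Qs = -166.96 + 0.4P_b.
Set Qd = Qs: 546.9 - P_b = -166.96 + 0.4P_b, so 713.86 = 1.4P_b and P_b = 509.9.
Then P_s = 509.9 - 119 = 390.9 and Q = 546.9 - 509.9 = 37.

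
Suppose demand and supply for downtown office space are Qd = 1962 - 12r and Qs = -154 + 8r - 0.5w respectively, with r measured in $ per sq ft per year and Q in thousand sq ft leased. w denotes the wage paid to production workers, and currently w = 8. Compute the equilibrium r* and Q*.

r* = 106, Q* = 690

With w = 8, supply is Qs = -158 + 8r.
Set Qd = Qs: 1962 - 12r = -158 + 8r, so 2120 = 20r and r* = 106.
Substitute back: Q* = 1962 - 12(106) = 690.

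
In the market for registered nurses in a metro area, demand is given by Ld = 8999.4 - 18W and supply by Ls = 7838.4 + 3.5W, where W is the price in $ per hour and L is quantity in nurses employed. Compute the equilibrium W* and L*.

W* = 54, L* = 8027.4

Equating demand and supply, 8999.4 - 18W = 7838.4 + 3.5W gives 21.5W = 1161, so W* = 54.
Substitute back: L* = 8999.4 - 18(54) = 8027.4.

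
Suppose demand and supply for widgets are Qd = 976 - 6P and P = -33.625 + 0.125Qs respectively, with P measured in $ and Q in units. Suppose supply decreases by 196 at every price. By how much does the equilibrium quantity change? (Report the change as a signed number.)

ΔQ = -84

In direct form, Qs = 269 + 8P.
Set Qd = Qs: 976 - 6P = 269 + 8P, so 707 = 14P and P* = 50.5.
Then Q* = 976 - 6(50.5) = 673.
After the shift, supply is Qs = 73 + 8P.
Re-solving, 14P = 903 gives P = 64.5 and Q = 589.
ΔQ = 589 - 673 = -84.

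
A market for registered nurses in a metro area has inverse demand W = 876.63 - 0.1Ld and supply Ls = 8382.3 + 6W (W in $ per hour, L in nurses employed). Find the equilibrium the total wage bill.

Inverting to quantity form: Ld = 8766.3 - 10W.
The market clears where 8766.3 - 10W = 8382.3 + 6W. Rearranging, 16W = 384, hence W* = 24.
Then L* = 8766.3 - 10(24) = 8526.3.
The total wage bill = W* × L* = 24 × 8526.3 = 204631.2.

The total wage bill = 204631.2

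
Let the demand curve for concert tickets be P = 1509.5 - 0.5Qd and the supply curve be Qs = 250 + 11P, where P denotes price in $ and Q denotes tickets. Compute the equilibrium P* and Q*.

P* = 213, Q* = 2593

Rewriting in direct form: Qd = 3019 - 2P.
Equating demand and supply, 3019 - 2P = 250 + 11P gives 13P = 2769, so P* = 213.
From the demand curve, Q* = 3019 - 2(213) = 2593.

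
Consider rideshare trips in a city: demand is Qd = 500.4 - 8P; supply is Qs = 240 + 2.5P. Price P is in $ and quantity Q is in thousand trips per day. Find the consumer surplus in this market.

Equating demand and supply, 500.4 - 8P = 240 + 2.5P gives 10.5P = 260.4, so P* = 24.8.
From the demand curve, Q* = 500.4 - 8(24.8) = 302.
Demand choke price (Qd = 0): P = 500.4/8 = 62.55. Consumer surplus = ½ × (62.55 - 24.8) × 302 = 5700.25.

Consumer surplus = 5700.25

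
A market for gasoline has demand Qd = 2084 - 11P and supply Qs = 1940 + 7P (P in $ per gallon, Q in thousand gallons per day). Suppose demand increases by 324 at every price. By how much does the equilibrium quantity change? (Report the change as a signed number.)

ΔQ = 126

Equating demand and supply, 2084 - 11P = 1940 + 7P gives 18P = 144, so P* = 8.
Substitute back: Q* = 2084 - 11(8) = 1996.
After the shift, demand is Qd = 2408 - 11P.
The new intersection has 468 = 18P, i.e. P = 26, Q = 2122.
ΔQ = 2122 - 1996 = 126.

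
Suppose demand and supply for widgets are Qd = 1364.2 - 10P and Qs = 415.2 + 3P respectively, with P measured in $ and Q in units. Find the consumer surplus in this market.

Consumer surplus = 20110.482

Set Qd = Qs: 1364.2 - 10P = 415.2 + 3P, so 949 = 13P and P* = 73.
Substitute back: Q* = 1364.2 - 10(73) = 634.2.
Demand choke price (Qd = 0): P = 1364.2/10 = 136.42. Consumer surplus = ½ × (136.42 - 73) × 634.2 = 20110.482.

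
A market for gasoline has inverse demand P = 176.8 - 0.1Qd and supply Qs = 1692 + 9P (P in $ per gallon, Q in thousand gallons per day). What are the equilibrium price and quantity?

P* = 4, Q* = 1728

In direct form, Qd = 1768 - 10P.
The market clears where 1768 - 10P = 1692 + 9P. Rearranging, 19P = 76, hence P* = 4.
Substitute back: Q* = 1768 - 10(4) = 1728.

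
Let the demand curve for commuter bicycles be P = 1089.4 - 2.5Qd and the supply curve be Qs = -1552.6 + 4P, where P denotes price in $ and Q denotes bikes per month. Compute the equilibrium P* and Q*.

P* = 451.9, Q* = 255

Rewriting in direct form: Qd = 435.76 - 0.4P.
The market clears where 435.76 - 0.4P = -1552.6 + 4P. Rearranging, 4.4P = 1988.36, hence P* = 451.9.
Then Q* = 435.76 - 0.4(451.9) = 255.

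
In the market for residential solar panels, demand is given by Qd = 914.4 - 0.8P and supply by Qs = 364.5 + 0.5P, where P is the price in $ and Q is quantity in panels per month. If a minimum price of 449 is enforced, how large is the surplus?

Evaluating both curves at the floor price 449 gives Qd = 555.2, Qs = 589.
Surplus = Qs - Qd = 589 - 555.2 = 33.8.

Surplus = 33.8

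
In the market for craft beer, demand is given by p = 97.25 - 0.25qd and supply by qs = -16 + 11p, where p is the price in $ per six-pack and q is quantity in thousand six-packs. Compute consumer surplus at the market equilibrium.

Consumer surplus = 9870.125

In direct form, qd = 389 - 4p.
Set qd = qs: 389 - 4p = -16 + 11p, so 405 = 15p and p* = 27.
Plugging p* into demand: q* = 389 - 4(27) = 281.
Demand choke price (qd = 0): p = 389/4 = 97.25. Consumer surplus = ½ × (97.25 - 27) × 281 = 9870.125.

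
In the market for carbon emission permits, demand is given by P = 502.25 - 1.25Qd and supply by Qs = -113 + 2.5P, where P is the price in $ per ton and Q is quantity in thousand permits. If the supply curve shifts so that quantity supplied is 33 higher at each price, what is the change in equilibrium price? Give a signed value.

ΔP = -10

Solving each curve for Q: Qd = 401.8 - 0.8P.
At equilibrium Qd = Qs, so 401.8 - 0.8P = -113 + 2.5P; collecting terms, 514.8 = 3.3P and P* = 156.
From the demand curve, Q* = 401.8 - 0.8(156) = 277.
After the shift, supply is Qs = -80 + 2.5P.
Re-solving, 3.3P = 481.8 gives P = 146 and Q = 285.
ΔP = 146 - 156 = -10.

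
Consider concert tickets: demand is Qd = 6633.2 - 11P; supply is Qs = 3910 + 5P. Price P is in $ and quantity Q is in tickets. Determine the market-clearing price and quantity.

Set Qd = Qs: 6633.2 - 11P = 3910 + 5P, so 2723.2 = 16P and P* = 170.2.
Plugging P* into demand: Q* = 6633.2 - 11(170.2) = 4761.

P* = 170.2, Q* = 4761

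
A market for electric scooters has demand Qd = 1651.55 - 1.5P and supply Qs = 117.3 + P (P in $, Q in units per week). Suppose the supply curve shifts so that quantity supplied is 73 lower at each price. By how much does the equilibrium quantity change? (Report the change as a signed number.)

The market clears where 1651.55 - 1.5P = 117.3 + P. Rearranging, 2.5P = 1534.25, hence P* = 613.7.
Then Q* = 1651.55 - 1.5(613.7) = 731.
After the shift, supply is Qs = 44.3 + P.
New equilibrium: 1607.25 = 2.5P, so P = 642.9 and Q = 687.2.
ΔQ = 687.2 - 731 = -43.8.

ΔQ = -43.8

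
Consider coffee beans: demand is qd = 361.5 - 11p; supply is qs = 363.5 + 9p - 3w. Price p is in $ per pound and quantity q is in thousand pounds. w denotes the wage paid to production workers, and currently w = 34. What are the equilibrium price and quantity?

With w = 34, supply is qs = 261.5 + 9p.
Equating demand and supply, 361.5 - 11p = 261.5 + 9p gives 20p = 100, so p* = 5.
Plugging p* into demand: q* = 361.5 - 11(5) = 306.5.

p* = 5, q* = 306.5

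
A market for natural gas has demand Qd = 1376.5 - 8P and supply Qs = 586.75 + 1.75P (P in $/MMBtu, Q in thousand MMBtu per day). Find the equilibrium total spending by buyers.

The market clears where 1376.5 - 8P = 586.75 + 1.75P. Rearranging, 9.75P = 789.75, hence P* = 81.
From the demand curve, Q* = 1376.5 - 8(81) = 728.5.
Total spending by buyers = P* × Q* = 81 × 728.5 = 59008.5.

Total spending by buyers = 59008.5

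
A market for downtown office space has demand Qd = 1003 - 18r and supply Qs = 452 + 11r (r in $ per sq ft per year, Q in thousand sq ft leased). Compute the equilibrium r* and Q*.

r* = 19, Q* = 661

Set Qd = Qs: 1003 - 18r = 452 + 11r, so 551 = 29r and r* = 19.
Plugging r* into demand: Q* = 1003 - 18(19) = 661.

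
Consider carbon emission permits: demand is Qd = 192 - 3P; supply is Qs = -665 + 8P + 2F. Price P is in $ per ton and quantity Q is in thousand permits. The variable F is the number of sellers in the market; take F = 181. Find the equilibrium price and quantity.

P* = 45, Q* = 57

With F = 181, supply is Qs = -303 + 8P.
Equating demand and supply, 192 - 3P = -303 + 8P gives 11P = 495, so P* = 45.
Then Q* = 192 - 3(45) = 57.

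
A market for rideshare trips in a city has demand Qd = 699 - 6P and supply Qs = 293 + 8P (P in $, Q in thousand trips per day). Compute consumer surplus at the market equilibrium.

Consumer surplus = 22968.75

Set Qd = Qs: 699 - 6P = 293 + 8P, so 406 = 14P and P* = 29.
From the demand curve, Q* = 699 - 6(29) = 525.
Demand choke price (Qd = 0): P = 699/6 = 116.5. Consumer surplus = ½ × (116.5 - 29) × 525 = 22968.75.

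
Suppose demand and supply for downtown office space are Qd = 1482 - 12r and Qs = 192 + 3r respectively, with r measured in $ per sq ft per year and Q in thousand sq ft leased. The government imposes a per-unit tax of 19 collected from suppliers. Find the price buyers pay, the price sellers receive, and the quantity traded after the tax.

Suppliers keep r_s = r_b - 19 per unit, so supply in terms of the buyer price is Qs = 135 + 3r_b.
Market clearing requires 1482 - 12r_b = 135 + 3r_b; hence 1347 = 15r_b and r_b = 89.8.
So r_s = 70.8 and the quantity traded is Q = 1482 - 12(89.8) = 404.4.

r_b = 89.8, r_s = 70.8, Q = 404.4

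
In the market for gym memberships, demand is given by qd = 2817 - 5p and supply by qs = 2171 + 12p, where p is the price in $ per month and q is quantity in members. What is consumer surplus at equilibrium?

Consumer surplus = 690112.9

Equating demand and supply, 2817 - 5p = 2171 + 12p gives 17p = 646, so p* = 38.
Then q* = 2817 - 5(38) = 2627.
Demand choke price (qd = 0): p = 2817/5 = 563.4. Consumer surplus = ½ × (563.4 - 38) × 2627 = 690112.9.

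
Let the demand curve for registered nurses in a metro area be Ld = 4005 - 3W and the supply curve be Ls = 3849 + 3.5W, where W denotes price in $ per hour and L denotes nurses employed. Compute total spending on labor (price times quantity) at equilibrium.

The market clears where 4005 - 3W = 3849 + 3.5W. Rearranging, 6.5W = 156, hence W* = 24.
From the demand curve, L* = 4005 - 3(24) = 3933.
Total spending on labor = W* × L* = 24 × 3933 = 94392.

Total spending on labor = 94392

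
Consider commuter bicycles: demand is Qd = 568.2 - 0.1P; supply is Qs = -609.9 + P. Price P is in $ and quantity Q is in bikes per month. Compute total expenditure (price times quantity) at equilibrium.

Total expenditure = 493838.1

At equilibrium Qd = Qs, so 568.2 - 0.1P = -609.9 + P; collecting terms, 1178.1 = 1.1P and P* = 1071.
Plugging P* into demand: Q* = 568.2 - 0.1(1071) = 461.1.
Total expenditure = P* × Q* = 1071 × 461.1 = 493838.1.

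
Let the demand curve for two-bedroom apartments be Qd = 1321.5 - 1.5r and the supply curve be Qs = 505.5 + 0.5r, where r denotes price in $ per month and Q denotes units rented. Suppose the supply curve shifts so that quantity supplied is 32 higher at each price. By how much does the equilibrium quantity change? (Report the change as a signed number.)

The market clears where 1321.5 - 1.5r = 505.5 + 0.5r. Rearranging, 2r = 816, hence r* = 408.
From the demand curve, Q* = 1321.5 - 1.5(408) = 709.5.
After the shift, supply is Qs = 537.5 + 0.5r.
The new intersection has 784 = 2r, i.e. r = 392, Q = 733.5.
ΔQ = 733.5 - 709.5 = 24.

ΔQ = 24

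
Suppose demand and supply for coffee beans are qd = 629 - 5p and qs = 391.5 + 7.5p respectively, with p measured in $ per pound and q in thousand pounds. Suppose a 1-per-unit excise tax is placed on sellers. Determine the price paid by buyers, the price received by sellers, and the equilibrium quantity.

The tax drives a wedge p_b - p_s = 1. Substituting p_s = p_b - 1 into supply: qs = 384 + 7.5p_b.
Market clearing requires 629 - 5p_b = 384 + 7.5p_b; hence 245 = 12.5p_b and p_b = 19.6.
Then p_s = 19.6 - 1 = 18.6 and q = 629 - 5(19.6) = 531.

p_b = 19.6, p_s = 18.6, q = 531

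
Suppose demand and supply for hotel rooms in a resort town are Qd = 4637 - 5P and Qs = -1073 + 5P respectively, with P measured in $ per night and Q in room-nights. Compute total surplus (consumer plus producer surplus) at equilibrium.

Equating demand and supply, 4637 - 5P = -1073 + 5P gives 10P = 5710, so P* = 571.
From the demand curve, Q* = 4637 - 5(571) = 1782.
Demand choke price = 927.4; supply choke price = 214.6. CS = ½(927.4 - 571)(1782) = 317552.4; PS = ½(571 - 214.6)(1782) = 317552.4. Total surplus = 635104.8.

Total surplus = 635104.8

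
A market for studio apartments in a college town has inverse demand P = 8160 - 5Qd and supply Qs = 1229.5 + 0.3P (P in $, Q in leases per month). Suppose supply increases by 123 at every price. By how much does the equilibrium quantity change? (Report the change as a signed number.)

Inverting to quantity form: Qd = 1632 - 0.2P.
Equating demand and supply, 1632 - 0.2P = 1229.5 + 0.3P gives 0.5P = 402.5, so P* = 805.
Substitute back: Q* = 1632 - 0.2(805) = 1471.
After the shift, supply is Qs = 1352.5 + 0.3P.
New equilibrium: 279.5 = 0.5P, so P = 559 and Q = 1520.2.
ΔQ = 1520.2 - 1471 = 49.2.

ΔQ = 49.2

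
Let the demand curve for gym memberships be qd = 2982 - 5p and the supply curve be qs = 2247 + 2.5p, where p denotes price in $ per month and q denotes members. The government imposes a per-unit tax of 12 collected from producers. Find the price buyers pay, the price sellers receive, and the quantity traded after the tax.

p_b = 102, p_s = 90, q = 2472

Producers keep p_s = p_b - 12 per unit, so supply in terms of the buyer price is qs = 2217 + 2.5p_b.
Set qd = qs: 2982 - 5p_b = 2217 + 2.5p_b, so 765 = 7.5p_b and p_b = 102.
So p_s = 90 and the quantity traded is q = 2982 - 5(102) = 2472.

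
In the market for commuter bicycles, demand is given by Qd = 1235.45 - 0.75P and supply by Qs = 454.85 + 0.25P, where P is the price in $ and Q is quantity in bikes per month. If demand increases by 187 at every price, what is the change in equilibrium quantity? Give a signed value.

ΔQ = 46.75

Equating demand and supply, 1235.45 - 0.75P = 454.85 + 0.25P gives P = 780.6, so P* = 780.6.
Substitute back: Q* = 1235.45 - 0.75(780.6) = 650.
After the shift, demand is Qd = 1422.45 - 0.75P.
Re-solving, P = 967.6 gives P = 967.6 and Q = 696.75.
ΔQ = 696.75 - 650 = 46.75.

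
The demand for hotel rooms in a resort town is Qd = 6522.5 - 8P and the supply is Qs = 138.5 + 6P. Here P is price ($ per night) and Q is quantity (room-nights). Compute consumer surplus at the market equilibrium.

Consumer surplus = 516421.890625

Equating demand and supply, 6522.5 - 8P = 138.5 + 6P gives 14P = 6384, so P* = 456.
Then Q* = 6522.5 - 8(456) = 2874.5.
Demand choke price (Qd = 0): P = 6522.5/8 = 815.3125. Consumer surplus = ½ × (815.3125 - 456) × 2874.5 = 516421.890625.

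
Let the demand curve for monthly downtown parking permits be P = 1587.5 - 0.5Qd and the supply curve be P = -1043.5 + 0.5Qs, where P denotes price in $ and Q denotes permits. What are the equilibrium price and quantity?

P* = 272, Q* = 2631

Rewriting in direct form: Qd = 3175 - 2P and Qs = 2087 + 2P.
At equilibrium Qd = Qs, so 3175 - 2P = 2087 + 2P; collecting terms, 1088 = 4P and P* = 272.
From the demand curve, Q* = 3175 - 2(272) = 2631.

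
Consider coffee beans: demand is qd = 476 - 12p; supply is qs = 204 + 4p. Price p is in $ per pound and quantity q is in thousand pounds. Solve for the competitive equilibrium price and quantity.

At equilibrium qd = qs, so 476 - 12p = 204 + 4p; collecting terms, 272 = 16p and p* = 17.
Plugging p* into demand: q* = 476 - 12(17) = 272.

p* = 17, q* = 272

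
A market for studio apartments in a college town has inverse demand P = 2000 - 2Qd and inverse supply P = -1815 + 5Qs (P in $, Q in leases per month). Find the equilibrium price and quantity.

P* = 910, Q* = 545

Solving each curve for Q: Qd = 1000 - 0.5P and Qs = 363 + 0.2P.
The market clears where 1000 - 0.5P = 363 + 0.2P. Rearranging, 0.7P = 637, hence P* = 910.
Plugging P* into demand: Q* = 1000 - 0.5(910) = 545.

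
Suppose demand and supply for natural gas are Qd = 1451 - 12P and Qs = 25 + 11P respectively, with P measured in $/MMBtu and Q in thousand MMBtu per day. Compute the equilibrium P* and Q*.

Equating demand and supply, 1451 - 12P = 25 + 11P gives 23P = 1426, so P* = 62.
From the demand curve, Q* = 1451 - 12(62) = 707.

P* = 62, Q* = 707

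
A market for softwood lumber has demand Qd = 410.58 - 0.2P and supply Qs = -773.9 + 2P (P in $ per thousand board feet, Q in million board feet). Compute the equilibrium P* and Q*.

P* = 538.4, Q* = 302.9

Equating demand and supply, 410.58 - 0.2P = -773.9 + 2P gives 2.2P = 1184.48, so P* = 538.4.
Then Q* = 410.58 - 0.2(538.4) = 302.9.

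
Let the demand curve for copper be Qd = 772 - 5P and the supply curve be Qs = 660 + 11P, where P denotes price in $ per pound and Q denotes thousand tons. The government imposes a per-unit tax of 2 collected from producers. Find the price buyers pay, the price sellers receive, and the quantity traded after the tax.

With a tax of 2 on producers, they supply based on the net price P_s = P_b - 2, so Qs = 638 + 11P_b.
Market clearing requires 772 - 5P_b = 638 + 11P_b; hence 134 = 16P_b and P_b = 8.375.
So P_s = 6.375 and the quantity traded is Q = 772 - 5(8.375) = 730.125.

P_b = 8.375, P_s = 6.375, Q = 730.125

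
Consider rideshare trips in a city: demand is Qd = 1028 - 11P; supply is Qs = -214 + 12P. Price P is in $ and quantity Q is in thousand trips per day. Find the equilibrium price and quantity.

P* = 54, Q* = 434

Equating demand and supply, 1028 - 11P = -214 + 12P gives 23P = 1242, so P* = 54.
From the demand curve, Q* = 1028 - 11(54) = 434.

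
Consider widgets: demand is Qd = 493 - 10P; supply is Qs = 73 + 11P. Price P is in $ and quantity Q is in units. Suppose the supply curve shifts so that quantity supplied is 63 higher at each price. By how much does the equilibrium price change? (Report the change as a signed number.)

ΔP = -3

The market clears where 493 - 10P = 73 + 11P. Rearranging, 21P = 420, hence P* = 20.
From the demand curve, Q* = 493 - 10(20) = 293.
After the shift, supply is Qs = 136 + 11P.
New equilibrium: 357 = 21P, so P = 17 and Q = 323.
ΔP = 17 - 20 = -3.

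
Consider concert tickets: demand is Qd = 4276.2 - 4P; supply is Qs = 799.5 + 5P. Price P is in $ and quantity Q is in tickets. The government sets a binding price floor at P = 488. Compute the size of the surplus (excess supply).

Surplus = 915.3

Evaluating both curves at the floor price 488 gives Qd = 2324.2, Qs = 3239.5.
Surplus = Qs - Qd = 3239.5 - 2324.2 = 915.3.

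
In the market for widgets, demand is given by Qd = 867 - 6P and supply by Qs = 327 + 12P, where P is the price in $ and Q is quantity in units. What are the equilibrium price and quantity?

Set Qd = Qs: 867 - 6P = 327 + 12P, so 540 = 18P and P* = 30.
Plugging P* into demand: Q* = 867 - 6(30) = 687.

P* = 30, Q* = 687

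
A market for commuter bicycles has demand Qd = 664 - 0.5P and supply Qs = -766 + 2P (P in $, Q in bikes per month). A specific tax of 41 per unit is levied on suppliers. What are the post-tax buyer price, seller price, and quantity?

P_b = 604.8, P_s = 563.8, Q = 361.6

Suppliers keep P_s = P_b - 41 per unit, so supply in terms of the buyer price is Qs = -848 + 2P_b.
Set Qd = Qs: 664 - 0.5P_b = -848 + 2P_b, so 1512 = 2.5P_b and P_b = 604.8.
Then P_s = 604.8 - 41 = 563.8 and Q = 664 - 0.5(604.8) = 361.6.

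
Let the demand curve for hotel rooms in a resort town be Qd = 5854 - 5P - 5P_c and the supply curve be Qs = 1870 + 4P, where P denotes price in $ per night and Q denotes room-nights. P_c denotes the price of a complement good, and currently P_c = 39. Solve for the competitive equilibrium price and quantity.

With P_c = 39, demand is Qd = 5659 - 5P.
Equating demand and supply, 5659 - 5P = 1870 + 4P gives 9P = 3789, so P* = 421.
Substitute back: Q* = 5659 - 5(421) = 3554.

P* = 421, Q* = 3554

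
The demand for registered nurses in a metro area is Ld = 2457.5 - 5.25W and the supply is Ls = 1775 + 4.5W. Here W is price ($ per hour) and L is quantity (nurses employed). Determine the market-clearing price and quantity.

At equilibrium Ld = Ls, so 2457.5 - 5.25W = 1775 + 4.5W; collecting terms, 682.5 = 9.75W and W* = 70.
From the demand curve, L* = 2457.5 - 5.25(70) = 2090.

W* = 70, L* = 2090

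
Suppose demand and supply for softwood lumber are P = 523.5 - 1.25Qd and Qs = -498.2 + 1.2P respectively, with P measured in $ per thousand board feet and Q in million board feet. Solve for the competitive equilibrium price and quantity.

P* = 458.5, Q* = 52

In direct form, Qd = 418.8 - 0.8P.
Equating demand and supply, 418.8 - 0.8P = -498.2 + 1.2P gives 2P = 917, so P* = 458.5.
Plugging P* into demand: Q* = 418.8 - 0.8(458.5) = 52.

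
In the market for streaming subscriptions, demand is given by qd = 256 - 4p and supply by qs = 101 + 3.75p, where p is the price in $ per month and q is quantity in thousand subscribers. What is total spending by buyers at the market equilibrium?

Total spending by buyers = 3520

Set qd = qs: 256 - 4p = 101 + 3.75p, so 155 = 7.75p and p* = 20.
Substitute back: q* = 256 - 4(20) = 176.
Total spending by buyers = p* × q* = 20 × 176 = 3520.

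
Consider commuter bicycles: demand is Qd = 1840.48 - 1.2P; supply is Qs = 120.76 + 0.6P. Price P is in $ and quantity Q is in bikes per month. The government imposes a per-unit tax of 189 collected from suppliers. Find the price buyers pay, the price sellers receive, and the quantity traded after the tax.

Suppliers keep P_s = P_b - 189 per unit, so supply in terms of the buyer price is Qs = 7.36 + 0.6P_b.
Equate demand and the shifted supply: 1840.48 - 1.2P_b = 7.36 + 0.6P_b, giving 1.8P_b = 1833.12, so P_b = 1018.4.
So P_s = 829.4 and the quantity traded is Q = 1840.48 - 1.2(1018.4) = 618.4.

P_b = 1018.4, P_s = 829.4, Q = 618.4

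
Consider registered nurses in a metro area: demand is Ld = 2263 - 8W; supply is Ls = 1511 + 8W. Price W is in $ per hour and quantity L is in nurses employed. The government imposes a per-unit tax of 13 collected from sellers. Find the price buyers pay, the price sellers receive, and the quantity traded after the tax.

W_b = 53.5, W_s = 40.5, L = 1835

Sellers keep W_s = W_b - 13 per unit, so supply in terms of the buyer price is Ls = 1407 + 8W_b.
Set Ld = Ls: 2263 - 8W_b = 1407 + 8W_b, so 856 = 16W_b and W_b = 53.5.
So W_s = 40.5 and the quantity traded is L = 2263 - 8(53.5) = 1835.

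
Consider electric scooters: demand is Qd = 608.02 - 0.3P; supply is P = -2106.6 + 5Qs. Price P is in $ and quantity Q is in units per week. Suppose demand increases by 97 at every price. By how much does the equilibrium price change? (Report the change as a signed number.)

Solving each curve for Q: Qs = 421.32 + 0.2P.
The market clears where 608.02 - 0.3P = 421.32 + 0.2P. Rearranging, 0.5P = 186.7, hence P* = 373.4.
Substitute back: Q* = 608.02 - 0.3(373.4) = 496.
After the shift, demand is Qd = 705.02 - 0.3P.
Re-solving, 0.5P = 283.7 gives P = 567.4 and Q = 534.8.
ΔP = 567.4 - 373.4 = 194.

ΔP = 194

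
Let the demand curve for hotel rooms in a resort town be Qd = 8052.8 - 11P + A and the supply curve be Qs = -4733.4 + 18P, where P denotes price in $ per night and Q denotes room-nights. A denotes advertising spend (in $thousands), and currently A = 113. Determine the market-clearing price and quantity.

With A = 113, demand is Qd = 8165.8 - 11P.
Equating demand and supply, 8165.8 - 11P = -4733.4 + 18P gives 29P = 12899.2, so P* = 444.8.
Plugging P* into demand: Q* = 8165.8 - 11(444.8) = 3273.

P* = 444.8, Q* = 3273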